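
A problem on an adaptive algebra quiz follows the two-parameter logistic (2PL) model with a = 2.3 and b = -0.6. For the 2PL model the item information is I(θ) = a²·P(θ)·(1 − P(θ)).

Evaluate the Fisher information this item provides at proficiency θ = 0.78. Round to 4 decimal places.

P = 1/(1+e^{-3.1740}) = 0.9598
P(1−P) = 0.9598 × 0.0402 = 0.0385
I = a² × P(1−P) = 2.3² × 0.0385 = 0.20389

0.2039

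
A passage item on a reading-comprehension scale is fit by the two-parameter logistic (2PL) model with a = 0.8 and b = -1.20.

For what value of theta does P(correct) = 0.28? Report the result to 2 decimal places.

-2.38

P(theta) = 1 / (1 + exp(−a(theta − b)))
logit = ln(0.2800/0.7200) = -0.9445
theta = b + logit/(a) = -1.20 + (-0.9445)/0.8000 = -2.3806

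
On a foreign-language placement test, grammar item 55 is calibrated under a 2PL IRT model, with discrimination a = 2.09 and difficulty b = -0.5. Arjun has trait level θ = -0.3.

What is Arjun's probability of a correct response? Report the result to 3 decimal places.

0.603

P(θ) = 1 / (1 + exp(−a(θ − b)))
Exponent: 2.09 × (-0.3 − (-0.5)) = 0.4180
1/(1 + e^{-0.4180}) = 0.6030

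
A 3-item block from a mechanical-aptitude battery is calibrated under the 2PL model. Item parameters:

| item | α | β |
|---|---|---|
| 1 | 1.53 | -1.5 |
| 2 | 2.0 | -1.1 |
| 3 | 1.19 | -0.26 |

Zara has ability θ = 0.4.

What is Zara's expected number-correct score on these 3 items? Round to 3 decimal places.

P(θ) = 1 / (1 + exp(−α(θ − β)))
P_1 = 1/(1+e^{-2.9070}) = 0.9482
P_2 = 1/(1+e^{-3.0000}) = 0.9526
P_3 = 1/(1+e^{-0.7854}) = 0.6868
E[score] = 0.9482 + 0.9526 + 0.6868 = 2.5876

2.588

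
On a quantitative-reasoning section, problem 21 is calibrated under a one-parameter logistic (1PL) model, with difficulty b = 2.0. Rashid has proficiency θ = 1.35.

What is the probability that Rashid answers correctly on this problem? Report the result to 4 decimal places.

0.3430

P(θ) = 1 / (1 + exp(−(θ − b)))
Exponent: (1.35 − 2.0) = -0.6500
1/(1 + e^{0.6500}) = 0.3430
P = 0.3430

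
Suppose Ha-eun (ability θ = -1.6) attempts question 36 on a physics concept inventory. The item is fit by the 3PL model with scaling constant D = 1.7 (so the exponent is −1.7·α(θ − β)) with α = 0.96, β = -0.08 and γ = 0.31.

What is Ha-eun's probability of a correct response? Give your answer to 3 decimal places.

P(θ) = γ + (1 − γ) · 1 / (1 + exp(−D·α(θ − β)))
Exponent: 1.7 × 0.96 × (-1.6 − (-0.08)) = -2.4806
1/(1 + e^{2.4806}) = 0.0772
P = 0.31 + 0.69 × 0.0772 = 0.3633

0.363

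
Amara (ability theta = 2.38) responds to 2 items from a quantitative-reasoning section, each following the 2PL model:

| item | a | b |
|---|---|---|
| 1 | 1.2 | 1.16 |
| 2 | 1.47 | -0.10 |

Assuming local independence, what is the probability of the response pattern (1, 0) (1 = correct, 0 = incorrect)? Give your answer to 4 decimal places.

P(theta) = 1 / (1 + exp(−a(theta − b)))
P_1 = 1/(1+e^{-1.4640}) = 0.8121
P_2 = 1/(1+e^{-3.6456}) = 0.9746
L = P_1 × (1−P_2) = 0.8121 × 0.0254 = 0.02066

0.0207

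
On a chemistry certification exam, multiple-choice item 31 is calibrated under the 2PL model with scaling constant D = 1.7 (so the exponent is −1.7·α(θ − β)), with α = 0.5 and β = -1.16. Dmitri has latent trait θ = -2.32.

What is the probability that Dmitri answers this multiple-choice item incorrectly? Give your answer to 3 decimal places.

0.728

P(θ) = 1 / (1 + exp(−D·α(θ − β)))
Exponent: 1.7 × 0.5 × (-2.32 − (-1.16)) = -0.9860
1/(1 + e^{0.9860}) = 0.2717
P = 0.2717
P(incorrect) = 1 − 0.2717 = 0.7283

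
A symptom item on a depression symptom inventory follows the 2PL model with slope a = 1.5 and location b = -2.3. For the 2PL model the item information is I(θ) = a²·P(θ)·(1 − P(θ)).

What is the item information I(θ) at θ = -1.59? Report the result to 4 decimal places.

P = 1/(1+e^{-1.0650}) = 0.7436
P(1−P) = 0.7436 × 0.2564 = 0.1906
I = a² × P(1−P) = 1.5² × 0.1906 = 0.42893

0.4289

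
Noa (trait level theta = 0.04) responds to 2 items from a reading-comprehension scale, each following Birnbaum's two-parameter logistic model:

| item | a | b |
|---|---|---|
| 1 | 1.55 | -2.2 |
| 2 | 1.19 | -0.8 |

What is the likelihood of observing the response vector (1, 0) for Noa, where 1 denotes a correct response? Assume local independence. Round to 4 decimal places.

0.2609

P(theta) = 1 / (1 + exp(−a(theta − b)))
P_1 = 1/(1+e^{-3.4720}) = 0.9699
P_2 = 1/(1+e^{-0.9996}) = 0.7310
L = P_1 × (1−P_2) = 0.9699 × 0.2690 = 0.26092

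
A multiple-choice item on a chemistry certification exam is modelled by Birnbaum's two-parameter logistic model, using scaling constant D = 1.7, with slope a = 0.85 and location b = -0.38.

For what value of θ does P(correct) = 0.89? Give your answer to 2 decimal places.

P(θ) = 1 / (1 + exp(−D·a(θ − b)))
logit = ln(0.8900/0.1100) = 2.0907
θ = b + logit/(1.7·a) = -0.38 + 2.0907/1.4450 = 1.0669

1.07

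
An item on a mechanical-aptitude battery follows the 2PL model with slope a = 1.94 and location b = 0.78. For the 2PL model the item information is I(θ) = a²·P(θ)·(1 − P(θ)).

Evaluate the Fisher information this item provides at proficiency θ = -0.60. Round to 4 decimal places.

P = 1/(1+e^{2.6772}) = 0.0643
P(1−P) = 0.0643 × 0.9357 = 0.0602
I = a² × P(1−P) = 1.94² × 0.0602 = 0.22654

0.2265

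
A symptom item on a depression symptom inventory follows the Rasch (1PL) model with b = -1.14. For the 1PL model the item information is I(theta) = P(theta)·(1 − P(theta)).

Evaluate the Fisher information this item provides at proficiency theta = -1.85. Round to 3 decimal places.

P = 1/(1+e^{0.7100}) = 0.3296
P(1−P) = 0.3296 × 0.6704 = 0.2210
I = P(1−P) = 0.22096

0.221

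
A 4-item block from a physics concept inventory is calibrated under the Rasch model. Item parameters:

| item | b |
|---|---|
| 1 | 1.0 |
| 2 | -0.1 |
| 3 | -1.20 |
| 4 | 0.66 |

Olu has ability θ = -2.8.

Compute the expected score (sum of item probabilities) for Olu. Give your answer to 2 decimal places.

0.28

P(θ) = 1 / (1 + exp(−(θ − b)))
P_1 = 1/(1+e^{3.8000}) = 0.0219
P_2 = 1/(1+e^{2.7000}) = 0.0630
P_3 = 1/(1+e^{1.6000}) = 0.1680
P_4 = 1/(1+e^{3.4600}) = 0.0305
E[score] = 0.0219 + 0.0630 + 0.1680 + 0.0305 = 0.2833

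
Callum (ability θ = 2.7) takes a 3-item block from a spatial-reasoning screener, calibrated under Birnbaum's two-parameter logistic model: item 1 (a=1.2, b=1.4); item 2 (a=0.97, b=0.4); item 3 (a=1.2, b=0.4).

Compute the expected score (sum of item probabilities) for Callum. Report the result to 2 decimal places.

P(θ) = 1 / (1 + exp(−a(θ − b)))
P_1 = 1/(1+e^{-1.5600}) = 0.8264
P_2 = 1/(1+e^{-2.2310}) = 0.9030
P_3 = 1/(1+e^{-2.7600}) = 0.9405
E[score] = 0.8264 + 0.9030 + 0.9405 = 2.6698

2.67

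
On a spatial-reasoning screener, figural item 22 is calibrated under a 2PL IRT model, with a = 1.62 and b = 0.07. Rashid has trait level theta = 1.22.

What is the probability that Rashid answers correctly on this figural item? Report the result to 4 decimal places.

P(theta) = 1 / (1 + exp(−a(theta − b)))
Exponent: 1.62 × (1.22 − 0.07) = 1.8630
1/(1 + e^{-1.8630}) = 0.8656

0.8656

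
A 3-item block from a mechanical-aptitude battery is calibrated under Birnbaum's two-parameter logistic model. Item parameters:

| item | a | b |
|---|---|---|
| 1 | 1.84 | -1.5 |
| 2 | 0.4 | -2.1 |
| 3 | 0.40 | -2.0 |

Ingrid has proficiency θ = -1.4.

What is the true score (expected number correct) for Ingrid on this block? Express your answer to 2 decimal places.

1.68

P(θ) = 1 / (1 + exp(−a(θ − b)))
P_1 = 1/(1+e^{-0.1840}) = 0.5459
P_2 = 1/(1+e^{-0.2800}) = 0.5695
P_3 = 1/(1+e^{-0.2400}) = 0.5597
E[score] = 0.5459 + 0.5695 + 0.5597 = 1.6751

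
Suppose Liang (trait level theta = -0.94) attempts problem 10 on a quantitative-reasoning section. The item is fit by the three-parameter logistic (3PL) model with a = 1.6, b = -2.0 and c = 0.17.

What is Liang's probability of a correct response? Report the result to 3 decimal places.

P(theta) = c + (1 − c) · 1 / (1 + exp(−a(theta − b)))
Exponent: 1.6 × (-0.94 − (-2.0)) = 1.6960
1/(1 + e^{-1.6960}) = 0.8450
P = 0.17 + 0.83 × 0.8450 = 0.8714

0.871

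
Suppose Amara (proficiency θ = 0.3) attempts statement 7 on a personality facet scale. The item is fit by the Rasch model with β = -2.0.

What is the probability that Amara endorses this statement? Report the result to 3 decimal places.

P(θ) = 1 / (1 + exp(−(θ − β)))
Exponent: (0.3 − (-2.0)) = 2.3000
1/(1 + e^{-2.3000}) = 0.9089
P = 0.9089

0.909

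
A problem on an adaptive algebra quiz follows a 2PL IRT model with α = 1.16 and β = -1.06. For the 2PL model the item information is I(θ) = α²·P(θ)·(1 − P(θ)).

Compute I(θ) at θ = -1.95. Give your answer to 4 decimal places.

0.2606

P = 1/(1+e^{1.0324}) = 0.2626
P(1−P) = 0.2626 × 0.7374 = 0.1937
I = α² × P(1−P) = 1.16² × 0.1937 = 0.26058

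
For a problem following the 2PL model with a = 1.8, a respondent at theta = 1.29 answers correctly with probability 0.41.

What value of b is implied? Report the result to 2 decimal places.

P(theta) = 1 / (1 + exp(−a(theta − b)))
logit(0.41) = ln(0.41/0.59) = -0.3640
b = theta − logit/(a) = 1.29 − (-0.3640)/1.8000 = 1.4922

1.49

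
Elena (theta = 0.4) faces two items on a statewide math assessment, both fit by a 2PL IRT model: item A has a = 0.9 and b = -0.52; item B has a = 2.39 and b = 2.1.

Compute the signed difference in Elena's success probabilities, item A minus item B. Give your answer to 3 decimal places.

P(theta) = 1 / (1 + exp(−a(theta − b)))
P_A = 0.6959
P_B = 0.0169
P_A − P_B = 0.6790

0.679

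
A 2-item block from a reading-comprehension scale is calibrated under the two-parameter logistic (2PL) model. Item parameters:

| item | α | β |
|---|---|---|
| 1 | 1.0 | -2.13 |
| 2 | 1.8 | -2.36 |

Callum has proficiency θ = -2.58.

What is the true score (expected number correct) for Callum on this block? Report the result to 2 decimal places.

0.79

P(θ) = 1 / (1 + exp(−α(θ − β)))
P_1 = 1/(1+e^{0.4500}) = 0.3894
P_2 = 1/(1+e^{0.3960}) = 0.4023
E[score] = 0.3894 + 0.4023 = 0.7916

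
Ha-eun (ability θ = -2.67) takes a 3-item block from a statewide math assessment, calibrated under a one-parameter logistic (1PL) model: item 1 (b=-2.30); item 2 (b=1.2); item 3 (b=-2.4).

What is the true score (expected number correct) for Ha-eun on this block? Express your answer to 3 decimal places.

0.862

P(θ) = 1 / (1 + exp(−(θ − b)))
P_1 = 1/(1+e^{0.3700}) = 0.4085
P_2 = 1/(1+e^{3.8700}) = 0.0204
P_3 = 1/(1+e^{0.2700}) = 0.4329
E[score] = 0.4085 + 0.0204 + 0.4329 = 0.8619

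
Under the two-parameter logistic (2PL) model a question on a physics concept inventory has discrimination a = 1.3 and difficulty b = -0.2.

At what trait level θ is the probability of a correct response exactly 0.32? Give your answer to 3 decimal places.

P(θ) = 1 / (1 + exp(−a(θ − b)))
logit = ln(0.3200/0.6800) = -0.7538
θ = b + logit/(a) = -0.2 + (-0.7538)/1.3000 = -0.7798

-0.780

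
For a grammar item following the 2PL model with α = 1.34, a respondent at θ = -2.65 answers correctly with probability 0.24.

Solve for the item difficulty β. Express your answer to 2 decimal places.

-1.79

P(θ) = 1 / (1 + exp(−α(θ − β)))
logit(0.24) = ln(0.24/0.76) = -1.1527
β = θ − logit/(α) = -2.65 − (-1.1527)/1.3400 = -1.7898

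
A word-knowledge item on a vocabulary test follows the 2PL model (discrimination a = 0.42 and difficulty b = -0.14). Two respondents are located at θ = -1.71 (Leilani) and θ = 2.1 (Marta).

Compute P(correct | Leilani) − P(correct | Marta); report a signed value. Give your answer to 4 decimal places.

P(θ) = 1 / (1 + exp(−a(θ − b)))
P(Leilani) = 0.3409  [exponent -0.6594]
P(Marta) = 0.7193  [exponent 0.9408]
Difference = 0.3409 − 0.7193 = -0.3784

-0.3784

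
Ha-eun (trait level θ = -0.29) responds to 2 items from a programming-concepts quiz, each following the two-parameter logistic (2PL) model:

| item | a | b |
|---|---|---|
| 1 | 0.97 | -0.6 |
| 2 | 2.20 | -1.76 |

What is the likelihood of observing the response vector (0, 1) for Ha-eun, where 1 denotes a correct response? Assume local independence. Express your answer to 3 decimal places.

0.409

P(θ) = 1 / (1 + exp(−a(θ − b)))
P_1 = 1/(1+e^{-0.3007}) = 0.5746
P_2 = 1/(1+e^{-3.2340}) = 0.9621
L = (1−P_1) × P_2 = 0.4254 × 0.9621 = 0.40926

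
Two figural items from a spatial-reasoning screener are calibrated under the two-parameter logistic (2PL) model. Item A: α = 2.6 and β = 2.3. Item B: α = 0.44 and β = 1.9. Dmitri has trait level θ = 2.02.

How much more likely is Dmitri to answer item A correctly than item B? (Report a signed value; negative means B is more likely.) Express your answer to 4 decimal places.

-0.1876

P(θ) = 1 / (1 + exp(−α(θ − β)))
P_A = 0.3256
P_B = 0.5132
P_A − P_B = -0.1876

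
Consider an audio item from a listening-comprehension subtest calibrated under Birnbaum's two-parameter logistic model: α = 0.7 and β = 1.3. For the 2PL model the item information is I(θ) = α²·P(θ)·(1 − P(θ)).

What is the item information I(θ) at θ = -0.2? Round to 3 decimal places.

0.094

P = 1/(1+e^{1.0500}) = 0.2592
P(1−P) = 0.2592 × 0.7408 = 0.1920
I = α² × P(1−P) = 0.7² × 0.1920 = 0.09409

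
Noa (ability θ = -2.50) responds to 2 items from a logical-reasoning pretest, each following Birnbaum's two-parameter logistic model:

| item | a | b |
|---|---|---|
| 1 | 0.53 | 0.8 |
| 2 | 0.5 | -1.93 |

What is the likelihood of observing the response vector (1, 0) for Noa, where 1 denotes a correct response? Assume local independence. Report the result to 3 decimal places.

P(θ) = 1 / (1 + exp(−a(θ − b)))
P_1 = 1/(1+e^{1.7490}) = 0.1482
P_2 = 1/(1+e^{0.2850}) = 0.4292
L = P_1 × (1−P_2) = 0.1482 × 0.5708 = 0.08457

0.085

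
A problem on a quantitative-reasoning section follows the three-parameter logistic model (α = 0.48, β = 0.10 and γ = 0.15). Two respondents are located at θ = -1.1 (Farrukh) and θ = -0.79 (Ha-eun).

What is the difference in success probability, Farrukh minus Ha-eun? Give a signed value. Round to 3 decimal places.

P(θ) = γ + (1 − γ) · 1 / (1 + exp(−α(θ − β)))
P(Farrukh) = 0.4559  [exponent -0.5760]
P(Ha-eun) = 0.4856  [exponent -0.4272]
Difference = 0.4559 − 0.4856 = -0.0297

-0.030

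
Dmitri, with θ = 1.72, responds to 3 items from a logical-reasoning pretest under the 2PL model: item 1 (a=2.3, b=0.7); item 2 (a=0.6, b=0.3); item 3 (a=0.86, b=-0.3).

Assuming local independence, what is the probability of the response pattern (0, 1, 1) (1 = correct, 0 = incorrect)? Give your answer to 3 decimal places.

0.052

P(θ) = 1 / (1 + exp(−a(θ − b)))
P_1 = 1/(1+e^{-2.3460}) = 0.9126
P_2 = 1/(1+e^{-0.8520}) = 0.7010
P_3 = 1/(1+e^{-1.7372}) = 0.8503
L = (1−P_1) × P_2 × P_3 = 0.0874 × 0.7010 × 0.8503 = 0.05209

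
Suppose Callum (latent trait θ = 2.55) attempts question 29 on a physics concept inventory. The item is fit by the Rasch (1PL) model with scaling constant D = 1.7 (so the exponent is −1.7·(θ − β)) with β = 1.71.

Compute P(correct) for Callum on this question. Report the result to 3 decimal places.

P(θ) = 1 / (1 + exp(−D·(θ − β)))
Exponent: 1.7 × (2.55 − 1.71) = 1.4280
1/(1 + e^{-1.4280}) = 0.8066
P = 0.8066

0.807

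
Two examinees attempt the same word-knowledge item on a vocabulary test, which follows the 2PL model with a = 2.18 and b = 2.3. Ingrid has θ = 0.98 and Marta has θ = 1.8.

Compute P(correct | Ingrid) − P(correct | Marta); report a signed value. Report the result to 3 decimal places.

-0.198

P(θ) = 1 / (1 + exp(−a(θ − b)))
P(Ingrid) = 0.0533  [exponent -2.8776]
P(Marta) = 0.2516  [exponent -1.0900]
Difference = 0.0533 − 0.2516 = -0.1983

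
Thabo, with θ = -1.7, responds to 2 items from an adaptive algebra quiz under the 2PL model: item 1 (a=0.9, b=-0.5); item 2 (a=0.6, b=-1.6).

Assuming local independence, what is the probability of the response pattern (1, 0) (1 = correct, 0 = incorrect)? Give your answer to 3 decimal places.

0.131

P(θ) = 1 / (1 + exp(−a(θ − b)))
P_1 = 1/(1+e^{1.0800}) = 0.2535
P_2 = 1/(1+e^{0.0600}) = 0.4850
L = P_1 × (1−P_2) = 0.2535 × 0.5150 = 0.13055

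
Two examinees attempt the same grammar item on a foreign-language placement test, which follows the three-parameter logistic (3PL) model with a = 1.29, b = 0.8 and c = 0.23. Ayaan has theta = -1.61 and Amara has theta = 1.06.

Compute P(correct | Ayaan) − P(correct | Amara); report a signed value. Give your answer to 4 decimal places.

-0.4161

P(theta) = c + (1 − c) · 1 / (1 + exp(−a(theta − b)))
P(Ayaan) = 0.2629  [exponent -3.1089]
P(Amara) = 0.6790  [exponent 0.3354]
Difference = 0.2629 − 0.6790 = -0.4161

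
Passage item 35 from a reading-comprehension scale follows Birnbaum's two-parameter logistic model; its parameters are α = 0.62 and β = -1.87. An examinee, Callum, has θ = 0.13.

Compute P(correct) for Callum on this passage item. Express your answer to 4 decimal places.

0.7756

P(θ) = 1 / (1 + exp(−α(θ − β)))
Exponent: 0.62 × (0.13 − (-1.87)) = 1.2400
1/(1 + e^{-1.2400}) = 0.7756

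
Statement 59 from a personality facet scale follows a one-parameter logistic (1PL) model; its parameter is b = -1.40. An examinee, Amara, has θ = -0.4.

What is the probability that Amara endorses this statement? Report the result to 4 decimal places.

0.7311

P(θ) = 1 / (1 + exp(−(θ − b)))
Exponent: (-0.4 − (-1.40)) = 1.0000
1/(1 + e^{-1.0000}) = 0.7311
P = 0.7311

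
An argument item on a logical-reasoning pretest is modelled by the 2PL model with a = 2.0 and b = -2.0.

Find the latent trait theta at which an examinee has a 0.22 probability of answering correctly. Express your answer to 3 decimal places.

P(theta) = 1 / (1 + exp(−a(theta − b)))
logit = ln(0.2200/0.7800) = -1.2657
theta = b + logit/(a) = -2.0 + (-1.2657)/2.0000 = -2.6328

-2.633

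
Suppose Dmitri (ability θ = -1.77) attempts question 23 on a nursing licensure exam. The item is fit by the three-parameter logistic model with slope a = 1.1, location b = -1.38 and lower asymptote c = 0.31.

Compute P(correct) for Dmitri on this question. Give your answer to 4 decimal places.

P(θ) = c + (1 − c) · 1 / (1 + exp(−a(θ − b)))
Exponent: 1.1 × (-1.77 − (-1.38)) = -0.4290
1/(1 + e^{0.4290}) = 0.3944
P = 0.31 + 0.69 × 0.3944 = 0.5821

0.5821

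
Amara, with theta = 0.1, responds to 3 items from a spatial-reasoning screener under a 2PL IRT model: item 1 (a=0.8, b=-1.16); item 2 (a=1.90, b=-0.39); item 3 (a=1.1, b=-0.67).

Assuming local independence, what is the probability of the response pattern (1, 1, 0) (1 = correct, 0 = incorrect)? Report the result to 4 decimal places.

0.1577

P(theta) = 1 / (1 + exp(−a(theta − b)))
P_1 = 1/(1+e^{-1.0080}) = 0.7326
P_2 = 1/(1+e^{-0.9310}) = 0.7173
P_3 = 1/(1+e^{-0.8470}) = 0.6999
L = P_1 × P_2 × (1−P_3) = 0.7326 × 0.7173 × 0.3001 = 0.15768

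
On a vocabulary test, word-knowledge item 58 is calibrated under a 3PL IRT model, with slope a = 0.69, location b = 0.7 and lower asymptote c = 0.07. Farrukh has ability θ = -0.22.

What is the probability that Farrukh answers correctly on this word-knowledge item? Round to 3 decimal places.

P(θ) = c + (1 − c) · 1 / (1 + exp(−a(θ − b)))
Exponent: 0.69 × (-0.22 − 0.7) = -0.6348
1/(1 + e^{0.6348}) = 0.3464
P = 0.07 + 0.93 × 0.3464 = 0.3922

0.392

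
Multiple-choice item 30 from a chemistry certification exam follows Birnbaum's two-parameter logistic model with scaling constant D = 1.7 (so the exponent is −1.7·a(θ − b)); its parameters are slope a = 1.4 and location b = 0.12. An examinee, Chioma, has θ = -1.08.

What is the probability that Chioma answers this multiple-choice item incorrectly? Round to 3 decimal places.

P(θ) = 1 / (1 + exp(−D·a(θ − b)))
Exponent: 1.7 × 1.4 × (-1.08 − 0.12) = -2.8560
1/(1 + e^{2.8560}) = 0.0544
P = 0.0544
P(incorrect) = 1 − 0.0544 = 0.9456

0.946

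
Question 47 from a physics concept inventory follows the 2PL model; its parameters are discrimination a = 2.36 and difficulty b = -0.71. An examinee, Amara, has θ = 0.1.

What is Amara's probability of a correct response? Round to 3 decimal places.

0.871

P(θ) = 1 / (1 + exp(−a(θ − b)))
Exponent: 2.36 × (0.1 − (-0.71)) = 1.9116
1/(1 + e^{-1.9116}) = 0.8712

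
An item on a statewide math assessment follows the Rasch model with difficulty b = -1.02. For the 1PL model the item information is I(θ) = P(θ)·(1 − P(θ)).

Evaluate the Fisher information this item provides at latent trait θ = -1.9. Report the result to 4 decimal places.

P = 1/(1+e^{0.8800}) = 0.2932
P(1−P) = 0.2932 × 0.7068 = 0.2072
I = P(1−P) = 0.20722

0.2072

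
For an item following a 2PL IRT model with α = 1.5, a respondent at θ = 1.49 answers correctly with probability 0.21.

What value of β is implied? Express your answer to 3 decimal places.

2.373

P(θ) = 1 / (1 + exp(−α(θ − β)))
logit(0.21) = ln(0.21/0.79) = -1.3249
β = θ − logit/(α) = 1.49 − (-1.3249)/1.5000 = 2.3733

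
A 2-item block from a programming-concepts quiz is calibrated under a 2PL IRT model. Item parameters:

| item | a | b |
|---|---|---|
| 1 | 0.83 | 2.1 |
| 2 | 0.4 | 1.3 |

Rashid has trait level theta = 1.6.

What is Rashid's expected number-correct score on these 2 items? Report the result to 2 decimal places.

0.93

P(theta) = 1 / (1 + exp(−a(theta − b)))
P_1 = 1/(1+e^{0.4150}) = 0.3977
P_2 = 1/(1+e^{-0.1200}) = 0.5300
E[score] = 0.3977 + 0.5300 = 0.9277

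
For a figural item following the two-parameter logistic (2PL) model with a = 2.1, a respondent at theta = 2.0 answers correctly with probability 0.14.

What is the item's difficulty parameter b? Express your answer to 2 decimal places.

P(theta) = 1 / (1 + exp(−a(theta − b)))
logit(0.14) = ln(0.14/0.86) = -1.8153
b = theta − logit/(a) = 2.0 − (-1.8153)/2.1000 = 2.8644

2.86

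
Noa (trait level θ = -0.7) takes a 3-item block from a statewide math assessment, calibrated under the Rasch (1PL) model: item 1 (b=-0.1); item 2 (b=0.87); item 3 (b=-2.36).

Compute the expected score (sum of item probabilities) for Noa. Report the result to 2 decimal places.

P(θ) = 1 / (1 + exp(−(θ − b)))
P_1 = 1/(1+e^{0.6000}) = 0.3543
P_2 = 1/(1+e^{1.5700}) = 0.1722
P_3 = 1/(1+e^{-1.6600}) = 0.8402
E[score] = 0.3543 + 0.1722 + 0.8402 = 1.3668

1.37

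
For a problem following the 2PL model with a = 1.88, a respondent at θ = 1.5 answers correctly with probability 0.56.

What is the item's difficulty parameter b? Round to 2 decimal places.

1.37

P(θ) = 1 / (1 + exp(−a(θ − b)))
logit(0.56) = ln(0.56/0.44) = 0.2412
b = θ − logit/(a) = 1.5 − 0.2412/1.8800 = 1.3717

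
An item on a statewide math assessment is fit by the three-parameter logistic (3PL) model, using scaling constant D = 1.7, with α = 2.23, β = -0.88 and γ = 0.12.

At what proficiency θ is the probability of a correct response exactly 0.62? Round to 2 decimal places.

P(θ) = γ + (1 − γ) · 1 / (1 + exp(−D·α(θ − β)))
Remove guessing floor: (0.62 − 0.12)/(1 − 0.12) = 0.5682
logit = ln(0.5682/0.4318) = 0.2744
θ = β + logit/(1.7·α) = -0.88 + 0.2744/3.7910 = -0.8076

-0.81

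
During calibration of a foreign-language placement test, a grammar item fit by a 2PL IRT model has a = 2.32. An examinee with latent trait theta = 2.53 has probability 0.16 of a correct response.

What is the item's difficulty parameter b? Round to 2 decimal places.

P(theta) = 1 / (1 + exp(−a(theta − b)))
logit(0.16) = ln(0.16/0.84) = -1.6582
b = theta − logit/(a) = 2.53 − (-1.6582)/2.3200 = 3.2448

3.24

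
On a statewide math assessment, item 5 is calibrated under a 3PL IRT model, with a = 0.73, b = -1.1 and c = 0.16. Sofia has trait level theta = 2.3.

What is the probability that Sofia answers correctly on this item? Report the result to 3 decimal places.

P(theta) = c + (1 − c) · 1 / (1 + exp(−a(theta − b)))
Exponent: 0.73 × (2.3 − (-1.1)) = 2.4820
1/(1 + e^{-2.4820}) = 0.9229
P = 0.16 + 0.84 × 0.9229 = 0.9352

0.935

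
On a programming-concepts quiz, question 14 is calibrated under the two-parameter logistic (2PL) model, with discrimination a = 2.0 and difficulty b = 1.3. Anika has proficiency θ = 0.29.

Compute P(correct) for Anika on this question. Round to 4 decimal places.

0.1171

P(θ) = 1 / (1 + exp(−a(θ − b)))
Exponent: 2.0 × (0.29 − 1.3) = -2.0200
1/(1 + e^{2.0200}) = 0.1171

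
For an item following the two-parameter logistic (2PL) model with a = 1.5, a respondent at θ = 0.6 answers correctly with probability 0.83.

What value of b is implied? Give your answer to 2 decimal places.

-0.46

P(θ) = 1 / (1 + exp(−a(θ − b)))
logit(0.83) = ln(0.83/0.17) = 1.5856
b = θ − logit/(a) = 0.6 − 1.5856/1.5000 = -0.4571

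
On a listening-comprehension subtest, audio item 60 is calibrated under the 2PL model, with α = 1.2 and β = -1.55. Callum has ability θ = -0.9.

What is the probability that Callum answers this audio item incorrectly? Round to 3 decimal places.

0.314

P(θ) = 1 / (1 + exp(−α(θ − β)))
Exponent: 1.2 × (-0.9 − (-1.55)) = 0.7800
1/(1 + e^{-0.7800}) = 0.6857
P(incorrect) = 1 − 0.6857 = 0.3143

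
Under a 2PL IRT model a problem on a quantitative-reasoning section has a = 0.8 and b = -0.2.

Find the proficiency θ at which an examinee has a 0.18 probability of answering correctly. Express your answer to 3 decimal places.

-2.095

P(θ) = 1 / (1 + exp(−a(θ − b)))
logit = ln(0.1800/0.8200) = -1.5163
θ = b + logit/(a) = -0.2 + (-1.5163)/0.8000 = -2.0954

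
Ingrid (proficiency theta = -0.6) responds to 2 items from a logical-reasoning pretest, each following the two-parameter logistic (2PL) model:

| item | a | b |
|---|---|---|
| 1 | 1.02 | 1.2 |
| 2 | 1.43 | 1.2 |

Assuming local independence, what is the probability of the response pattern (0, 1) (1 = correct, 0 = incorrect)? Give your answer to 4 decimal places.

P(theta) = 1 / (1 + exp(−a(theta − b)))
P_1 = 1/(1+e^{1.8360}) = 0.1375
P_2 = 1/(1+e^{2.5740}) = 0.0708
L = (1−P_1) × P_2 = 0.8625 × 0.0708 = 0.06109

0.0611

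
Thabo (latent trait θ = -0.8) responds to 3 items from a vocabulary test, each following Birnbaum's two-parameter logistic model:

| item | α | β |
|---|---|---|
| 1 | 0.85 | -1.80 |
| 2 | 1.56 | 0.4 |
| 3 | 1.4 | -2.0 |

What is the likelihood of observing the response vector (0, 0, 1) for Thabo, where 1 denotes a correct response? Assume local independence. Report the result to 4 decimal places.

P(θ) = 1 / (1 + exp(−α(θ − β)))
P_1 = 1/(1+e^{-0.8500}) = 0.7006
P_2 = 1/(1+e^{1.8720}) = 0.1333
P_3 = 1/(1+e^{-1.6800}) = 0.8429
L = (1−P_1) × (1−P_2) × P_3 = 0.2994 × 0.8667 × 0.8429 = 0.21875

0.2187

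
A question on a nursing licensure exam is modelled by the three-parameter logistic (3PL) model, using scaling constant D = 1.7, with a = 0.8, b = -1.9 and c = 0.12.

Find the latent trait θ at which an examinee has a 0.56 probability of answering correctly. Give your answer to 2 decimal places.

-1.90

P(θ) = c + (1 − c) · 1 / (1 + exp(−D·a(θ − b)))
Remove guessing floor: (0.56 − 0.12)/(1 − 0.12) = 0.5000
logit = ln(0.5000/0.5000) = 0.0000
θ = b + logit/(1.7·a) = -1.9 + 0.0000/1.3600 = -1.9000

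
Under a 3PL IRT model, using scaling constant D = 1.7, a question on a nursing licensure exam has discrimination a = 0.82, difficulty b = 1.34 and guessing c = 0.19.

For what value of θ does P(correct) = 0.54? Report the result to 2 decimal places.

P(θ) = c + (1 − c) · 1 / (1 + exp(−D·a(θ − b)))
Remove guessing floor: (0.54 − 0.19)/(1 − 0.19) = 0.4321
logit = ln(0.4321/0.5679) = -0.2733
θ = b + logit/(1.7·a) = 1.34 + (-0.2733)/1.3940 = 1.1440

1.14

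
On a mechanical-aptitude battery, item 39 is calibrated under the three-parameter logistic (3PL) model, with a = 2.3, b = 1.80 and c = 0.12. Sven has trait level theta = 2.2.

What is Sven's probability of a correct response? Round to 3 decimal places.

P(theta) = c + (1 − c) · 1 / (1 + exp(−a(theta − b)))
Exponent: 2.3 × (2.2 − 1.80) = 0.9200
1/(1 + e^{-0.9200}) = 0.7150
P = 0.12 + 0.88 × 0.7150 = 0.7492

0.749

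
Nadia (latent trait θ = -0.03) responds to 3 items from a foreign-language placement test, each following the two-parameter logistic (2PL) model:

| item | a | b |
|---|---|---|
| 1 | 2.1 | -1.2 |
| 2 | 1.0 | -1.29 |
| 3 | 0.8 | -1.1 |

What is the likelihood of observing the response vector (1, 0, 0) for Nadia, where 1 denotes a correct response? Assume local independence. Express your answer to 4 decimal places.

P(θ) = 1 / (1 + exp(−a(θ − b)))
P_1 = 1/(1+e^{-2.4570}) = 0.9211
P_2 = 1/(1+e^{-1.2600}) = 0.7790
P_3 = 1/(1+e^{-0.8560}) = 0.7018
L = P_1 × (1−P_2) × (1−P_3) = 0.9211 × 0.2210 × 0.2982 = 0.06069

0.0607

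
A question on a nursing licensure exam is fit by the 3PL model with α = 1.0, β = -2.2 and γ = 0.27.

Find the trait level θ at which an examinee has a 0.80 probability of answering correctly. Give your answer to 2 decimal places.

-1.23

P(θ) = γ + (1 − γ) · 1 / (1 + exp(−α(θ − β)))
Remove guessing floor: (0.80 − 0.27)/(1 − 0.27) = 0.7260
logit = ln(0.7260/0.2740) = 0.9746
θ = β + logit/(α) = -2.2 + 0.9746/1.0000 = -1.2254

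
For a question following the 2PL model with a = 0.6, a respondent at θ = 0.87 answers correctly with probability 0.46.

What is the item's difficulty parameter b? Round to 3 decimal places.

P(θ) = 1 / (1 + exp(−a(θ − b)))
logit(0.46) = ln(0.46/0.54) = -0.1603
b = θ − logit/(a) = 0.87 − (-0.1603)/0.6000 = 1.1372

1.137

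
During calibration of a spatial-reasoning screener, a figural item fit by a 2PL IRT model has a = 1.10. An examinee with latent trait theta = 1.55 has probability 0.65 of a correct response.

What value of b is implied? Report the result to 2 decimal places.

P(theta) = 1 / (1 + exp(−a(theta − b)))
logit(0.65) = ln(0.65/0.35) = 0.6190
b = theta − logit/(a) = 1.55 − 0.6190/1.1000 = 0.9872

0.99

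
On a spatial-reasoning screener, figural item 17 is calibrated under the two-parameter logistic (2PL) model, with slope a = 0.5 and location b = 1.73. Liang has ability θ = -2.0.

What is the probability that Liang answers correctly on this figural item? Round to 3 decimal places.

P(θ) = 1 / (1 + exp(−a(θ − b)))
Exponent: 0.5 × (-2.0 − 1.73) = -1.8650
1/(1 + e^{1.8650}) = 0.1341

0.134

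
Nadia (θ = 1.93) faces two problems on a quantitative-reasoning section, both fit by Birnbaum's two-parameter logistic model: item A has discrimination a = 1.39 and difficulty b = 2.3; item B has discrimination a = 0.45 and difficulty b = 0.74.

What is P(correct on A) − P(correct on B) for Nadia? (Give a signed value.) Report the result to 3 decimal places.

P(θ) = 1 / (1 + exp(−a(θ − b)))
P_A = 0.3742
P_B = 0.6308
P_A − P_B = -0.2566

-0.257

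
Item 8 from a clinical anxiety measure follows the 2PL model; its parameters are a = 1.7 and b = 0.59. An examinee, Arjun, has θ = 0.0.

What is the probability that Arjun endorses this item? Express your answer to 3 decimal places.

0.268

P(θ) = 1 / (1 + exp(−a(θ − b)))
Exponent: 1.7 × (0.0 − 0.59) = -1.0030
1/(1 + e^{1.0030}) = 0.2684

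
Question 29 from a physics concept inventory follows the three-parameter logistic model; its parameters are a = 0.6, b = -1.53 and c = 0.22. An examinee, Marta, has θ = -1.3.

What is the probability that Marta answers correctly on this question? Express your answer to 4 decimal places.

P(θ) = c + (1 − c) · 1 / (1 + exp(−a(θ − b)))
Exponent: 0.6 × (-1.3 − (-1.53)) = 0.1380
1/(1 + e^{-0.1380}) = 0.5344
P = 0.22 + 0.78 × 0.5344 = 0.6369

0.6369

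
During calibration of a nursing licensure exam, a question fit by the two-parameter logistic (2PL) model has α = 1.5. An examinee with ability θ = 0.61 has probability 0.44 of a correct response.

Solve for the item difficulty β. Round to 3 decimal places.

P(θ) = 1 / (1 + exp(−α(θ − β)))
logit(0.44) = ln(0.44/0.56) = -0.2412
β = θ − logit/(α) = 0.61 − (-0.2412)/1.5000 = 0.7708

0.771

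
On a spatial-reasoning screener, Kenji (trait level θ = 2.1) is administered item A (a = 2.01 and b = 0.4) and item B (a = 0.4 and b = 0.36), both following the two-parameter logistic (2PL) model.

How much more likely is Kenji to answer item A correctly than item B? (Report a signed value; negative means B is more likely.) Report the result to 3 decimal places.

0.301

P(θ) = 1 / (1 + exp(−a(θ − b)))
P_A = 0.9682
P_B = 0.6673
P_A − P_B = 0.3009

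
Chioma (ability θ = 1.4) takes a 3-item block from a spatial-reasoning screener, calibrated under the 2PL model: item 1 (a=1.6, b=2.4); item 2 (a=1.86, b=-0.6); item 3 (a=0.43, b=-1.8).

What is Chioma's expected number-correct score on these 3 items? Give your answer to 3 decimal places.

P(θ) = 1 / (1 + exp(−a(θ − b)))
P_1 = 1/(1+e^{1.6000}) = 0.1680
P_2 = 1/(1+e^{-3.7200}) = 0.9763
P_3 = 1/(1+e^{-1.3760}) = 0.7983
E[score] = 0.1680 + 0.9763 + 0.7983 = 1.9427

1.943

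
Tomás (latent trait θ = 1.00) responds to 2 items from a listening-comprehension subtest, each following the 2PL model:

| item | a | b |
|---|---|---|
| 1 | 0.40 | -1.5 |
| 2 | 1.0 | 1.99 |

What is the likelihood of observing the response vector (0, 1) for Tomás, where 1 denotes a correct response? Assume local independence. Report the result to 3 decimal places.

P(θ) = 1 / (1 + exp(−a(θ − b)))
P_1 = 1/(1+e^{-1.0000}) = 0.7311
P_2 = 1/(1+e^{0.9900}) = 0.2709
L = (1−P_1) × P_2 = 0.2689 × 0.2709 = 0.07286

0.073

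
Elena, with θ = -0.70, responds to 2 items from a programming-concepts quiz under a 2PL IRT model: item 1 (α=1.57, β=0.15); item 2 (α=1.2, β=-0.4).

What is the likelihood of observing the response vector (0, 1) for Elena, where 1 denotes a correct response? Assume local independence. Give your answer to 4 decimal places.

0.3253

P(θ) = 1 / (1 + exp(−α(θ − β)))
P_1 = 1/(1+e^{1.3345}) = 0.2084
P_2 = 1/(1+e^{0.3600}) = 0.4110
L = (1−P_1) × P_2 = 0.7916 × 0.4110 = 0.32531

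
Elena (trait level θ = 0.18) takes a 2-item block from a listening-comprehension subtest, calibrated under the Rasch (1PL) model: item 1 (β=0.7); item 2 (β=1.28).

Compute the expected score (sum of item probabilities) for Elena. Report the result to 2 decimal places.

0.62

P(θ) = 1 / (1 + exp(−(θ − β)))
P_1 = 1/(1+e^{0.5200}) = 0.3729
P_2 = 1/(1+e^{1.1000}) = 0.2497
E[score] = 0.3729 + 0.2497 = 0.6226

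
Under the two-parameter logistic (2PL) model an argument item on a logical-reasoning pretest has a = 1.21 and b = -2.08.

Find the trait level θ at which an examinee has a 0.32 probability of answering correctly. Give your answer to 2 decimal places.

P(θ) = 1 / (1 + exp(−a(θ − b)))
logit = ln(0.3200/0.6800) = -0.7538
θ = b + logit/(a) = -2.08 + (-0.7538)/1.2100 = -2.7030

-2.70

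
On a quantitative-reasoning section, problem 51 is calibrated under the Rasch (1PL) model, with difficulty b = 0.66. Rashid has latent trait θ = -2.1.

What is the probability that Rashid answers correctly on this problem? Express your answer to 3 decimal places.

0.060

P(θ) = 1 / (1 + exp(−(θ − b)))
Exponent: (-2.1 − 0.66) = -2.7600
1/(1 + e^{2.7600}) = 0.0595
P = 0.0595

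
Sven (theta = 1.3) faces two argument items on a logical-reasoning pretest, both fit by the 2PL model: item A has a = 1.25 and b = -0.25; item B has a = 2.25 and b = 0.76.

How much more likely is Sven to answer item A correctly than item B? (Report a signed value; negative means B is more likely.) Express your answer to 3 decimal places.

P(theta) = 1 / (1 + exp(−a(theta − b)))
P_A = 0.8741
P_B = 0.7712
P_A − P_B = 0.1029

0.103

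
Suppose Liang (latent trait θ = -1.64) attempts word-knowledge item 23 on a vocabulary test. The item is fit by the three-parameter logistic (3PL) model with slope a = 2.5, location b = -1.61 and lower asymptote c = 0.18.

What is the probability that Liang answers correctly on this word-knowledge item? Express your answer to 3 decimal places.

P(θ) = c + (1 − c) · 1 / (1 + exp(−a(θ − b)))
Exponent: 2.5 × (-1.64 − (-1.61)) = -0.0750
1/(1 + e^{0.0750}) = 0.4813
P = 0.18 + 0.82 × 0.4813 = 0.5746

0.575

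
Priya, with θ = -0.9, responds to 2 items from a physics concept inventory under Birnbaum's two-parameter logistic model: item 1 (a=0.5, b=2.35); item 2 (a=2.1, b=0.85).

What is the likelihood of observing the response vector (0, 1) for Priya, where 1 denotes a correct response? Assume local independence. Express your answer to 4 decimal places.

0.0207

P(θ) = 1 / (1 + exp(−a(θ − b)))
P_1 = 1/(1+e^{1.6250}) = 0.1645
P_2 = 1/(1+e^{3.6750}) = 0.0247
L = (1−P_1) × P_2 = 0.8355 × 0.0247 = 0.02066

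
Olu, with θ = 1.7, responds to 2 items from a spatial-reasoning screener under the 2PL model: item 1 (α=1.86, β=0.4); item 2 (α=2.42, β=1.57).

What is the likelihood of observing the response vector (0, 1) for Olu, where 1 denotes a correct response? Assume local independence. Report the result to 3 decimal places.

P(θ) = 1 / (1 + exp(−α(θ − β)))
P_1 = 1/(1+e^{-2.4180}) = 0.9182
P_2 = 1/(1+e^{-0.3146}) = 0.5780
L = (1−P_1) × P_2 = 0.0818 × 0.5780 = 0.04729

0.047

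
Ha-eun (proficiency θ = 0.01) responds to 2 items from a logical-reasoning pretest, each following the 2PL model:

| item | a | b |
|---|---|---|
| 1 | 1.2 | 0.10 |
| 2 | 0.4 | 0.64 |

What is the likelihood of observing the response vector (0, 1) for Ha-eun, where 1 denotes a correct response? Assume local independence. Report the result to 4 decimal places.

P(θ) = 1 / (1 + exp(−a(θ − b)))
P_1 = 1/(1+e^{0.1080}) = 0.4730
P_2 = 1/(1+e^{0.2520}) = 0.4373
L = (1−P_1) × P_2 = 0.5270 × 0.4373 = 0.23046

0.2305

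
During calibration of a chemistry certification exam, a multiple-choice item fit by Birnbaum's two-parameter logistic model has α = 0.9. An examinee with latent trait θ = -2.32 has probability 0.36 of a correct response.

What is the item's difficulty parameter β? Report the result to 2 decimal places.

-1.68

P(θ) = 1 / (1 + exp(−α(θ − β)))
logit(0.36) = ln(0.36/0.64) = -0.5754
β = θ − logit/(α) = -2.32 − (-0.5754)/0.9000 = -1.6807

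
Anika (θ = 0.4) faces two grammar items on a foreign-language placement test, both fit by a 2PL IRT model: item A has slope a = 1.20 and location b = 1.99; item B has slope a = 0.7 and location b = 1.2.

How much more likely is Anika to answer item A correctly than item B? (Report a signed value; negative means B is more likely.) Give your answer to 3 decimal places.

P(θ) = 1 / (1 + exp(−a(θ − b)))
P_A = 0.1292
P_B = 0.3635
P_A − P_B = -0.2343

-0.234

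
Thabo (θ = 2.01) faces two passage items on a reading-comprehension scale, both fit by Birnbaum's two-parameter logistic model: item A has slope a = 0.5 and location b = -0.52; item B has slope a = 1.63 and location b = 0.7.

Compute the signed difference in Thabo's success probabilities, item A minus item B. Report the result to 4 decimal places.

P(θ) = 1 / (1 + exp(−a(θ − b)))
P_A = 0.7799
P_B = 0.8943
P_A − P_B = -0.1144

-0.1144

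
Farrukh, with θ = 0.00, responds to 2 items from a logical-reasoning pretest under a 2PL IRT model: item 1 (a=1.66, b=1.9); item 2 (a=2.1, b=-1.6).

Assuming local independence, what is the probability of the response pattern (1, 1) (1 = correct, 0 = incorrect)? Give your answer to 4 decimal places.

P(θ) = 1 / (1 + exp(−a(θ − b)))
P_1 = 1/(1+e^{3.1540}) = 0.0409
P_2 = 1/(1+e^{-3.3600}) = 0.9664
L = P_1 × P_2 = 0.0409 × 0.9664 = 0.03956

0.0396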